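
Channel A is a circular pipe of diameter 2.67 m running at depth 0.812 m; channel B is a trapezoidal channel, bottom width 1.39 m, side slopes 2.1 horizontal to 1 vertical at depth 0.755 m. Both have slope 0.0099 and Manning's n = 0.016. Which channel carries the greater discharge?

Channel A: For a circular section of diameter D = 2.67 m at depth y = 0.812 m, the central angle is θ = 2 arccos(1 − 2y/D) = 2.337 rad. Then A = (D²/8)(θ − sin θ) = 1.44 m² and P = Dθ/2 = 3.119 m. Hydraulic radius R = A/P = 1.44/3.119 = 0.4616 m. Q_A = (1/0.016)·1.44·0.4616^(2/3)·√0.0099 = 5.347 m³/s.
Channel B: With bottom width b = 1.39 m and side slope z = 2.1: A = (b + zy)y = (1.39 + 2.1×0.755)×0.755 = 2.247 m²; P = b + 2y√(1+z²) = 1.39 + 2×0.755×2.326 = 4.902 m. Hydraulic radius R = A/P = 2.247/4.902 = 0.4583 m. Q_B = (1/0.016)·2.247·0.4583^(2/3)·√0.0099 = 8.304 m³/s.
Q_A = 5.347 m³/s vs Q_B = 8.304 m³/s, so channel B carries more.

channel B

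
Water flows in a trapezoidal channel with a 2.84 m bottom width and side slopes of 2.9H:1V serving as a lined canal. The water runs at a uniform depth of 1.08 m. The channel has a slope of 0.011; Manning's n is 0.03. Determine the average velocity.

With bottom width b = 2.84 m and side slope z = 2.9: A = (b + zy)y = (2.84 + 2.9×1.08)×1.08 = 6.45 m²; P = b + 2y√(1+z²) = 2.84 + 2×1.08×3.068 = 9.466 m.
Hydraulic radius R = A/P = 6.45/9.466 = 0.6814 m.
From Manning's equation, V = (1/n) R^(2/3) S^(1/2) = (1/0.03) × 0.6814^(2/3) × 0.011^(1/2) = 2.71 m/s.

V = 2.71 m/s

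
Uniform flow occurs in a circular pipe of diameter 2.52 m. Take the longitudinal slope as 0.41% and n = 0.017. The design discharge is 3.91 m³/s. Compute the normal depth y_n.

Manning's equation rearranged: A R^(2/3) = nQ / (1·√S) = 0.017 × 3.91 / (√0.0041) = 1.038.
At y = 0.75 m: A R^(2/3) = 0.7068 — short.
At y = 1.05 m: A R^(2/3) = 1.33 — over.
At y = 0.918 m: A R^(2/3) = 1.039 — ≈ 1.038.

y_n = 0.918 m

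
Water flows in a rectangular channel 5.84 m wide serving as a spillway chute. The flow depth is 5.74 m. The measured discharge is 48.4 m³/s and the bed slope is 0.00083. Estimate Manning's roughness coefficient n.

n = 0.031

Flow area A = b·y = 5.84 × 5.74 = 33.52 m². Wetted perimeter P = b + 2y = 5.84 + 2×5.74 = 17.32 m.
Hydraulic radius R = A/P = 33.52/17.32 = 1.935 m.
Rearranging Manning's equation: n = (1/Q) A R^(2/3) S^(1/2) = (1/48.4) × 33.52 × 1.935^(2/3) × √0.00083 = 0.031.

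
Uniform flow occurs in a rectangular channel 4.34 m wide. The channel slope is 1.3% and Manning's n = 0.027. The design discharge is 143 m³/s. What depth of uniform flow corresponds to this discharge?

Manning's equation rearranged: A R^(2/3) = nQ / (1·√S) = 0.027 × 143 / (√0.013) = 33.86.
Try y = 4.39 m: A R^(2/3) = 24.43 — too small.
Try y = 6.42 m: A R^(2/3) = 38.46 — too large.
Try y = 5.76 m: A R^(2/3) = 33.86 — matches.

y_n = 5.76 m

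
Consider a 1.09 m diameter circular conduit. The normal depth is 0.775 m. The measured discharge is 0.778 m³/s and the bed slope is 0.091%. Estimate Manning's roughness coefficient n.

For a circular section of diameter D = 1.09 m at depth y = 0.775 m, the central angle is θ = 2 arccos(1 − 2y/D) = 4.013 rad. Then A = (D²/8)(θ − sin θ) = 0.7096 m² and P = Dθ/2 = 2.187 m.
Hydraulic radius R = A/P = 0.7096/2.187 = 0.3245 m.
Rearranging Manning's equation: n = (1/Q) A R^(2/3) S^(1/2) = (1/0.778) × 0.7096 × 0.3245^(2/3) × √0.00091 = 0.013.

n = 0.013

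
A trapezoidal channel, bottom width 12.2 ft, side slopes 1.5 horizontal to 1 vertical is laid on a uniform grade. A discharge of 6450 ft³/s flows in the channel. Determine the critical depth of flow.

y_c = 12.8 ft

At critical depth, Q² T / (g A³) = 1, i.e. A³/T = Q²/g = 6450²/32.2 = 1292000.
Trying y = 16.1 ft: A³/T = 3313000 — too large.
Trying y = 9.92 ft: A³/T = 462000 — too small.
Trying y = 12.8 ft: A³/T = 1283000 — ≈ 1292000.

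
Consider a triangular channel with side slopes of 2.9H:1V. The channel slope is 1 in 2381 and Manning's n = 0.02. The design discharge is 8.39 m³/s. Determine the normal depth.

y_n = 1.78 m

Manning's equation rearranged: A R^(2/3) = nQ / (1·√S) = 0.02 × 8.39 / (√0.00042) = 8.188.
Try y = 1.95 m: A R^(2/3) = 10.44 — too large.
Try y = 1.53 m: A R^(2/3) = 5.47 — too small.
Try y = 1.78 m: A R^(2/3) = 8.189 — close enough.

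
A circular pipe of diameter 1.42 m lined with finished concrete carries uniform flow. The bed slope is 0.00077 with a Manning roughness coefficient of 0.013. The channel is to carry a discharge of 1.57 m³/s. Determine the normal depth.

Manning's equation rearranged: A R^(2/3) = nQ / (1·√S) = 0.013 × 1.57 / (√0.00077) = 0.7355.
At y = 1.27 m: A R^(2/3) = 0.844 — too large.
At y = 0.912 m: A R^(2/3) = 0.5903 — too small.
At y = 1.08 m: A R^(2/3) = 0.7357 — close enough.

y_n = 1.08 m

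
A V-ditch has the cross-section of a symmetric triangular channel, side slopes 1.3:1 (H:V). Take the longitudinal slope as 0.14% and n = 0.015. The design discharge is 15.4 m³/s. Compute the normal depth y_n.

Manning's equation rearranged: A R^(2/3) = nQ / (1·√S) = 0.015 × 15.4 / (√0.0014) = 6.174.
Trying y = 2.82 m: A R^(2/3) = 11.13 — too large.
Trying y = 2.26 m: A R^(2/3) = 6.17 — matches.

y_n = 2.26 m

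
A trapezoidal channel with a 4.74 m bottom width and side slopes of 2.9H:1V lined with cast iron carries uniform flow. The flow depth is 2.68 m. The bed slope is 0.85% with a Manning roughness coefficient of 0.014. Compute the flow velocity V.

With bottom width b = 4.74 m and side slope z = 2.9: A = (b + zy)y = (4.74 + 2.9×2.68)×2.68 = 33.53 m²; P = b + 2y√(1+z²) = 4.74 + 2×2.68×3.068 = 21.18 m.
Hydraulic radius R = A/P = 33.53/21.18 = 1.583 m.
From Manning's equation, V = (1/n) R^(2/3) S^(1/2) = (1/0.014) × 1.583^(2/3) × 0.0085^(1/2) = 8.94 m/s.

V = 8.94 m/s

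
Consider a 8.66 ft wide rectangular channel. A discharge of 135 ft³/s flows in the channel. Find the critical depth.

For a rectangular channel, critical depth y_c = (q²/g)^(1/3) where q = Q/b = 135/8.66 = 15.59 ft²/s.
So y_c = (15.59²/32.2)^(1/3) = 1.96 ft.

y_c = 1.96 ft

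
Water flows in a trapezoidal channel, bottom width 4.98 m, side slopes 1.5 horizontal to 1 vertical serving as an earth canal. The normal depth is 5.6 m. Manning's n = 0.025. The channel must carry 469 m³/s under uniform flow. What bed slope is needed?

With bottom width b = 4.98 m and side slope z = 1.5: A = (b + zy)y = (4.98 + 1.5×5.6)×5.6 = 74.93 m²; P = b + 2y√(1+z²) = 4.98 + 2×5.6×1.803 = 25.17 m.
Hydraulic radius R = A/P = 74.93/25.17 = 2.977 m.
From Manning's equation, S = [nQ / (1 A R^(2/3))]² = [0.025 × 469 / (1 × 74.93 × 2.977^(2/3))]² = 0.00572.

S = 0.00572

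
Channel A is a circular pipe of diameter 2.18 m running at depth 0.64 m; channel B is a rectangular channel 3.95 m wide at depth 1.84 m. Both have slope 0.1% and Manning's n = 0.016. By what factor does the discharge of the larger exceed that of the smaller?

Channel A: For a circular section of diameter D = 2.18 m at depth y = 0.64 m, the central angle is θ = 2 arccos(1 − 2y/D) = 2.29 rad. Then A = (D²/8)(θ − sin θ) = 0.9139 m² and P = Dθ/2 = 2.497 m. Hydraulic radius R = A/P = 0.9139/2.497 = 0.3661 m. Q_A = (1/0.016)·0.9139·0.3661^(2/3)·√0.001 = 0.9243 m³/s.
Channel B: Flow area A = b·y = 3.95 × 1.84 = 7.268 m². Wetted perimeter P = b + 2y = 3.95 + 2×1.84 = 7.63 m. Hydraulic radius R = A/P = 7.268/7.63 = 0.9526 m. Q_B = (1/0.016)·7.268·0.9526^(2/3)·√0.001 = 13.91 m³/s.
The larger discharge is 13.91 m³/s and the smaller is 0.9243 m³/s; the ratio is 15.

15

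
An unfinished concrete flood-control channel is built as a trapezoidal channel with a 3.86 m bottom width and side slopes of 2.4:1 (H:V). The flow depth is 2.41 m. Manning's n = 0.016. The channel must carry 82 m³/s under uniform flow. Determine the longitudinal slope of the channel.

With bottom width b = 3.86 m and side slope z = 2.4: A = (b + zy)y = (3.86 + 2.4×2.41)×2.41 = 23.24 m²; P = b + 2y√(1+z²) = 3.86 + 2×2.41×2.6 = 16.39 m.
Hydraulic radius R = A/P = 23.24/16.39 = 1.418 m.
From Manning's equation, S = [nQ / (1 A R^(2/3))]² = [0.016 × 82 / (1 × 23.24 × 1.418^(2/3))]² = 0.002.

S = 0.002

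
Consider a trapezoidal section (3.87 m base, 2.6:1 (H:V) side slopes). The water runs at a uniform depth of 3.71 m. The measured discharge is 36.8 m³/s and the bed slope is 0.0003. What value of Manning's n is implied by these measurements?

n = 0.038

With bottom width b = 3.87 m and side slope z = 2.6: A = (b + zy)y = (3.87 + 2.6×3.71)×3.71 = 50.14 m²; P = b + 2y√(1+z²) = 3.87 + 2×3.71×2.786 = 24.54 m.
Hydraulic radius R = A/P = 50.14/24.54 = 2.043 m.
Rearranging Manning's equation: n = (1/Q) A R^(2/3) S^(1/2) = (1/36.8) × 50.14 × 2.043^(2/3) × √0.0003 = 0.038.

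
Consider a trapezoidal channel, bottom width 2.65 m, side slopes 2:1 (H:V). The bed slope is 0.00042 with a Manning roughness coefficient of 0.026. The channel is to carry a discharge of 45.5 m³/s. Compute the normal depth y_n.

Manning's equation rearranged: A R^(2/3) = nQ / (1·√S) = 0.026 × 45.5 / (√0.00042) = 57.72.
Trying y = 4.69 m: A R^(2/3) = 100.8 — high.
Trying y = 2.62 m: A R^(2/3) = 26.35 — low.
Trying y = 3.7 m: A R^(2/3) = 57.78 — ≈ 57.72.

y_n = 3.7 m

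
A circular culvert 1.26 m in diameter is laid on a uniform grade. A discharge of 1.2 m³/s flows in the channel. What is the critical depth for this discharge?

y_c = 0.587 m

At critical depth, Q² T / (g A³) = 1, i.e. A³/T = Q²/g = 1.2²/9.81 = 0.1468.
Trying y = 0.666 m: A³/T = 0.2378 — high.
Trying y = 0.466 m: A³/T = 0.06054 — low.
Trying y = 0.587 m: A³/T = 0.1468 — close enough.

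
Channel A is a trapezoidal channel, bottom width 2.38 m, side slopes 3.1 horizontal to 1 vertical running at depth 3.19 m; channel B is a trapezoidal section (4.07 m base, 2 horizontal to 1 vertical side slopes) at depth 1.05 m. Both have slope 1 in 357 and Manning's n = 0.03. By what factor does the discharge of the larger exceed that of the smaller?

10.5

Channel A: With bottom width b = 2.38 m and side slope z = 3.1: A = (b + zy)y = (2.38 + 3.1×3.19)×3.19 = 39.14 m²; P = b + 2y√(1+z²) = 2.38 + 2×3.19×3.257 = 23.16 m. Hydraulic radius R = A/P = 39.14/23.16 = 1.69 m. Q_A = (1/0.03)·39.14·1.69^(2/3)·√0.002801 = 97.96 m³/s.
Channel B: With bottom width b = 4.07 m and side slope z = 2: A = (b + zy)y = (4.07 + 2×1.05)×1.05 = 6.479 m²; P = b + 2y√(1+z²) = 4.07 + 2×1.05×2.236 = 8.766 m. Hydraulic radius R = A/P = 6.479/8.766 = 0.7391 m. Q_B = (1/0.03)·6.479·0.7391^(2/3)·√0.002801 = 9.343 m³/s.
The larger discharge is 97.96 m³/s and the smaller is 9.343 m³/s; the ratio is 10.5.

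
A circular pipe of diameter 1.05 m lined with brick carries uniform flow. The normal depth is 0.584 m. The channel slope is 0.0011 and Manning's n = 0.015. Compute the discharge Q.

For a circular section of diameter D = 1.05 m at depth y = 0.584 m, the central angle is θ = 2 arccos(1 − 2y/D) = 3.367 rad. Then A = (D²/8)(θ − sin θ) = 0.4948 m² and P = Dθ/2 = 1.768 m.
Hydraulic radius R = A/P = 0.4948/1.768 = 0.2799 m.
Manning's equation: Q = (1/n) A R^(2/3) S^(1/2) = (1/0.015) × 0.4948 × 0.2799^(2/3) × 0.0011^(1/2) = 0.468 m³/s.

Q = 0.468 m³/s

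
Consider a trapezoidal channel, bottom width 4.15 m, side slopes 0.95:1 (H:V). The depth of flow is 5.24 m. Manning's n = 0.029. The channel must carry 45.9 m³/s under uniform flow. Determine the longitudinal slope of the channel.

S = 0.00022

With bottom width b = 4.15 m and side slope z = 0.95: A = (b + zy)y = (4.15 + 0.95×5.24)×5.24 = 47.83 m²; P = b + 2y√(1+z²) = 4.15 + 2×5.24×1.379 = 18.61 m.
Hydraulic radius R = A/P = 47.83/18.61 = 2.571 m.
From Manning's equation, S = [nQ / (1 A R^(2/3))]² = [0.029 × 45.9 / (1 × 47.83 × 2.571^(2/3))]² = 0.00022.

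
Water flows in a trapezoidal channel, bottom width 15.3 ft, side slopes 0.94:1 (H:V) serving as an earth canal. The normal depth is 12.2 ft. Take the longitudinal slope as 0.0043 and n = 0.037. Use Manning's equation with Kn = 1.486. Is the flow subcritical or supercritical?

subcritical

With bottom width b = 15.3 ft and side slope z = 0.94: A = (b + zy)y = (15.3 + 0.94×12.2)×12.2 = 326.6 ft²; P = b + 2y√(1+z²) = 15.3 + 2×12.2×1.372 = 48.79 ft.
Hydraulic radius R = A/P = 326.6/48.79 = 6.694 ft.
V = (1.486/n) R^(2/3) √S = (1.486/0.037) × 6.694^(2/3) × √0.0043 = 9.354 ft/s. Hydraulic depth D_h = A/T = 326.6/38.24 = 8.541 ft.
Froude number Fr = V/√(g·D_h) = 9.354/√(32.2×8.541) = 0.564, which is less than 1, so the flow is subcritical.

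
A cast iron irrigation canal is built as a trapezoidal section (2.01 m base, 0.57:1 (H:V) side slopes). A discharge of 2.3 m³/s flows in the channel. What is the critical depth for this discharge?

y_c = 0.487 m

At critical depth, Q² T / (g A³) = 1, i.e. A³/T = Q²/g = 2.3²/9.81 = 0.5392.
Try y = 0.355 m: A³/T = 0.2006 — low.
Try y = 0.573 m: A³/T = 0.9012 — high.
Try y = 0.487 m: A³/T = 0.539 — ≈ 0.5392.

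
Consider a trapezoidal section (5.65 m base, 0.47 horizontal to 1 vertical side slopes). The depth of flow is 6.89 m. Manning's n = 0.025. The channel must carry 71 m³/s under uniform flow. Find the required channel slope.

S = 0.0002

With bottom width b = 5.65 m and side slope z = 0.47: A = (b + zy)y = (5.65 + 0.47×6.89)×6.89 = 61.24 m²; P = b + 2y√(1+z²) = 5.65 + 2×6.89×1.105 = 20.88 m.
Hydraulic radius R = A/P = 61.24/20.88 = 2.934 m.
From Manning's equation, S = [nQ / (1 A R^(2/3))]² = [0.025 × 71 / (1 × 61.24 × 2.934^(2/3))]² = 0.0002.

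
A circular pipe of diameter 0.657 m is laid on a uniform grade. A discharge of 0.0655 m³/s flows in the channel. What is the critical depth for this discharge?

At critical depth, Q² T / (g A³) = 1, i.e. A³/T = Q²/g = 0.0655²/9.81 = 0.0004373.
At y = 0.109 m: A³/T = 0.0001027 — too small.
At y = 0.201 m: A³/T = 0.001121 — too large.
At y = 0.158 m: A³/T = 0.0004399 — matches.

y_c = 0.158 m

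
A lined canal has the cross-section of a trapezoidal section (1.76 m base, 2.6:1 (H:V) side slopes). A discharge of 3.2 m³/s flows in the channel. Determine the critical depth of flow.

At critical depth, Q² T / (g A³) = 1, i.e. A³/T = Q²/g = 3.2²/9.81 = 1.044.
Trying y = 0.472 m: A³/T = 0.6651 — low.
Trying y = 0.672 m: A³/T = 2.492 — high.
Trying y = 0.533 m: A³/T = 1.04 — close enough.

y_c = 0.533 m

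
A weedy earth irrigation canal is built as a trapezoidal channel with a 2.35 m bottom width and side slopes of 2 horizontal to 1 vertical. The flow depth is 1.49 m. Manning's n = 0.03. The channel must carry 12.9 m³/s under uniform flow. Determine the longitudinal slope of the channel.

S = 0.00281

With bottom width b = 2.35 m and side slope z = 2: A = (b + zy)y = (2.35 + 2×1.49)×1.49 = 7.942 m²; P = b + 2y√(1+z²) = 2.35 + 2×1.49×2.236 = 9.013 m.
Hydraulic radius R = A/P = 7.942/9.013 = 0.8811 m.
From Manning's equation, S = [nQ / (1 A R^(2/3))]² = [0.03 × 12.9 / (1 × 7.942 × 0.8811^(2/3))]² = 0.00281.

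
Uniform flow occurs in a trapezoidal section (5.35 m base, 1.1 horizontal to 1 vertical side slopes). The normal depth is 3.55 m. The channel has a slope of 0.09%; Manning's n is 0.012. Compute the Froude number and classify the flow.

With bottom width b = 5.35 m and side slope z = 1.1: A = (b + zy)y = (5.35 + 1.1×3.55)×3.55 = 32.86 m²; P = b + 2y√(1+z²) = 5.35 + 2×3.55×1.487 = 15.9 m.
Hydraulic radius R = A/P = 32.86/15.9 = 2.066 m.
V = (1/n) R^(2/3) √S = (1/0.012) × 2.066^(2/3) × √0.0009 = 4.055 m/s. Hydraulic depth D_h = A/T = 32.86/13.16 = 2.497 m.
Froude number Fr = V/√(g·D_h) = 4.055/√(9.81×2.497) = 0.819, which is less than 1, so the flow is subcritical.

subcritical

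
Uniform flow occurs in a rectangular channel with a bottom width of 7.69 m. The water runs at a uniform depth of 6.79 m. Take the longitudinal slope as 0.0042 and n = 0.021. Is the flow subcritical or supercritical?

subcritical

Flow area A = b·y = 7.69 × 6.79 = 52.22 m². Wetted perimeter P = b + 2y = 7.69 + 2×6.79 = 21.27 m.
Hydraulic radius R = A/P = 52.22/21.27 = 2.455 m.
V = (1/n) R^(2/3) √S = (1/0.021) × 2.455^(2/3) × √0.0042 = 5.616 m/s. Hydraulic depth D_h = A/T = 52.22/7.69 = 6.79 m.
Froude number Fr = V/√(g·D_h) = 5.616/√(9.81×6.79) = 0.688, which is less than 1, so the flow is subcritical.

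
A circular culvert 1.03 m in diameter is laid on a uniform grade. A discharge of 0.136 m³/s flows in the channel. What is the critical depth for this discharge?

At critical depth, Q² T / (g A³) = 1, i.e. A³/T = Q²/g = 0.136²/9.81 = 0.001885.
At y = 0.231 m: A³/T = 0.003172 — over.
At y = 0.146 m: A³/T = 0.0005237 — short.
At y = 0.202 m: A³/T = 0.001876 — ≈ 0.001885.

y_c = 0.202 m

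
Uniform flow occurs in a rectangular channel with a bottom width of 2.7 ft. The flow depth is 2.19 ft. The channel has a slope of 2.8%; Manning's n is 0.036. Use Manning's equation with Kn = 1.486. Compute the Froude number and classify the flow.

subcritical

Flow area A = b·y = 2.7 × 2.19 = 5.913 ft². Wetted perimeter P = b + 2y = 2.7 + 2×2.19 = 7.08 ft.
Hydraulic radius R = A/P = 5.913/7.08 = 0.8352 ft.
V = (1.486/n) R^(2/3) √S = (1.486/0.036) × 0.8352^(2/3) × √0.028 = 6.126 ft/s. Hydraulic depth D_h = A/T = 5.913/2.7 = 2.19 ft.
Froude number Fr = V/√(g·D_h) = 6.126/√(32.2×2.19) = 0.729, which is less than 1, so the flow is subcritical.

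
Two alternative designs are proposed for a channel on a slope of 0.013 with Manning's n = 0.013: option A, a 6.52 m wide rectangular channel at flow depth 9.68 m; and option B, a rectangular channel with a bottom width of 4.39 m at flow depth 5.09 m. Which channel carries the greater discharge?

Channel A: Flow area A = b·y = 6.52 × 9.68 = 63.11 m². Wetted perimeter P = b + 2y = 6.52 + 2×9.68 = 25.88 m. Hydraulic radius R = A/P = 63.11/25.88 = 2.439 m. Q_A = (1/0.013)·63.11·2.439^(2/3)·√0.013 = 1003 m³/s.
Channel B: Flow area A = b·y = 4.39 × 5.09 = 22.35 m². Wetted perimeter P = b + 2y = 4.39 + 2×5.09 = 14.57 m. Hydraulic radius R = A/P = 22.35/14.57 = 1.534 m. Q_B = (1/0.013)·22.35·1.534^(2/3)·√0.013 = 260.6 m³/s.
Q_A = 1003 m³/s vs Q_B = 260.6 m³/s, so channel A carries more.

channel A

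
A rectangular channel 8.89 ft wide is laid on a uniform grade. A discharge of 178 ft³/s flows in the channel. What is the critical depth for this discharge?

For a rectangular channel, critical depth y_c = (q²/g)^(1/3) where q = Q/b = 178/8.89 = 20.02 ft²/s.
So y_c = (20.02²/32.2)^(1/3) = 2.32 ft.

y_c = 2.32 ft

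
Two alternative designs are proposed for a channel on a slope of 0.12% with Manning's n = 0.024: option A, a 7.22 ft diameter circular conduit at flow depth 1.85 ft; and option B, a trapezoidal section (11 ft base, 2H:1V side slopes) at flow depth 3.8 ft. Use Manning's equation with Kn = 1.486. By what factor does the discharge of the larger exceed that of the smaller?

15

Channel A: For a circular section of diameter D = 7.22 ft at depth y = 1.85 ft, the central angle is θ = 2 arccos(1 − 2y/D) = 2.123 rad. Then A = (D²/8)(θ − sin θ) = 8.287 ft² and P = Dθ/2 = 7.664 ft. Hydraulic radius R = A/P = 8.287/7.664 = 1.081 ft. Q_A = (1.486/0.024)·8.287·1.081^(2/3)·√0.0012 = 18.72 ft³/s.
Channel B: With bottom width b = 11 ft and side slope z = 2: A = (b + zy)y = (11 + 2×3.8)×3.8 = 70.68 ft²; P = b + 2y√(1+z²) = 11 + 2×3.8×2.236 = 27.99 ft. Hydraulic radius R = A/P = 70.68/27.99 = 2.525 ft. Q_B = (1.486/0.024)·70.68·2.525^(2/3)·√0.0012 = 281.1 ft³/s.
The larger discharge is 281.1 ft³/s and the smaller is 18.72 ft³/s; the ratio is 15.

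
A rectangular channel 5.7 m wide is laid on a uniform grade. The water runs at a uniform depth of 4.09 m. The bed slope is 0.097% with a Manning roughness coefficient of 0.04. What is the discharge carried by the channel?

Flow area A = b·y = 5.7 × 4.09 = 23.31 m². Wetted perimeter P = b + 2y = 5.7 + 2×4.09 = 13.88 m.
Hydraulic radius R = A/P = 23.31/13.88 = 1.68 m.
Manning's equation: Q = (1/n) A R^(2/3) S^(1/2) = (1/0.04) × 23.31 × 1.68^(2/3) × 0.00097^(1/2) = 25.6 m³/s.

Q = 25.6 m³/s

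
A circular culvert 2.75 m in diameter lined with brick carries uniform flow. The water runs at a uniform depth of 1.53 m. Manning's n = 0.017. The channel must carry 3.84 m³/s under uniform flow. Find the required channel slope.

For a circular section of diameter D = 2.75 m at depth y = 1.53 m, the central angle is θ = 2 arccos(1 − 2y/D) = 3.368 rad. Then A = (D²/8)(θ − sin θ) = 3.395 m² and P = Dθ/2 = 4.63 m.
Hydraulic radius R = A/P = 3.395/4.63 = 0.7332 m.
From Manning's equation, S = [nQ / (1 A R^(2/3))]² = [0.017 × 3.84 / (1 × 3.395 × 0.7332^(2/3))]² = 0.000559.

S = 0.000559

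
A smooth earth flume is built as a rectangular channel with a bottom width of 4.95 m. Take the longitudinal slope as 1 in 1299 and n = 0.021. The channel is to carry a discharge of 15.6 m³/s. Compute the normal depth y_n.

Manning's equation rearranged: A R^(2/3) = nQ / (1·√S) = 0.021 × 15.6 / (√0.0007698) = 11.81.
Try y = 2.52 m: A R^(2/3) = 14.46 — over.
Try y = 2.17 m: A R^(2/3) = 11.83 — close enough.

y_n = 2.17 m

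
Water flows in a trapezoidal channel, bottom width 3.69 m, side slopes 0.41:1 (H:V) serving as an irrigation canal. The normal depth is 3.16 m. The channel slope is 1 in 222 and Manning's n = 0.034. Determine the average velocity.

V = 2.58 m/s

With bottom width b = 3.69 m and side slope z = 0.41: A = (b + zy)y = (3.69 + 0.41×3.16)×3.16 = 15.75 m²; P = b + 2y√(1+z²) = 3.69 + 2×3.16×1.081 = 10.52 m.
Hydraulic radius R = A/P = 15.75/10.52 = 1.497 m.
From Manning's equation, V = (1/n) R^(2/3) S^(1/2) = (1/0.034) × 1.497^(2/3) × 0.004505^(1/2) = 2.58 m/s.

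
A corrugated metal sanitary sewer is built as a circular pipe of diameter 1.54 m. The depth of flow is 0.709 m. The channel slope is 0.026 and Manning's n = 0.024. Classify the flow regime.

supercritical

For a circular section of diameter D = 1.54 m at depth y = 0.709 m, the central angle is θ = 2 arccos(1 − 2y/D) = 2.983 rad. Then A = (D²/8)(θ − sin θ) = 0.8375 m² and P = Dθ/2 = 2.297 m.
Hydraulic radius R = A/P = 0.8375/2.297 = 0.3646 m.
V = (1/n) R^(2/3) √S = (1/0.024) × 0.3646^(2/3) × √0.026 = 3.429 m/s. Hydraulic depth D_h = A/T = 0.8375/1.535 = 0.5455 m.
Froude number Fr = V/√(g·D_h) = 3.429/√(9.81×0.5455) = 1.48, which is greater than 1, so the flow is supercritical.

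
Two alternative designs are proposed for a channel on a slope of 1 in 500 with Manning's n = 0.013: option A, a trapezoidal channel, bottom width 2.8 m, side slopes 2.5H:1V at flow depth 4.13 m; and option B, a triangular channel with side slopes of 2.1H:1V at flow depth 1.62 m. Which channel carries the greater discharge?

Channel A: With bottom width b = 2.8 m and side slope z = 2.5: A = (b + zy)y = (2.8 + 2.5×4.13)×4.13 = 54.21 m²; P = b + 2y√(1+z²) = 2.8 + 2×4.13×2.693 = 25.04 m. Hydraulic radius R = A/P = 54.21/25.04 = 2.165 m. Q_A = (1/0.013)·54.21·2.165^(2/3)·√0.002 = 312 m³/s.
Channel B: For a triangular section with side slope z = 2.1: A = zy² = 2.1×1.62² = 5.511 m²; P = 2y√(1+z²) = 2×1.62×2.326 = 7.536 m. Hydraulic radius R = A/P = 5.511/7.536 = 0.7313 m. Q_B = (1/0.013)·5.511·0.7313^(2/3)·√0.002 = 15.39 m³/s.
Q_A = 312 m³/s vs Q_B = 15.39 m³/s, so channel A carries more.

channel A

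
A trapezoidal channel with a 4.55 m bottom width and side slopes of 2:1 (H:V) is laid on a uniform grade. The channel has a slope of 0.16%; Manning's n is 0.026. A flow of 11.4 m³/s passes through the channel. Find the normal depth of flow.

y_n = 1.2 m

Manning's equation rearranged: A R^(2/3) = nQ / (1·√S) = 0.026 × 11.4 / (√0.0016) = 7.41.
Try y = 1.32 m: A R^(2/3) = 8.899 — over.
Try y = 0.817 m: A R^(2/3) = 3.657 — short.
Try y = 1.2 m: A R^(2/3) = 7.431 — close enough.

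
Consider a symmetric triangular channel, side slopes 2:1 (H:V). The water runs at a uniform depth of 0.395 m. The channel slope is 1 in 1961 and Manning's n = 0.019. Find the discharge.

Q = 0.117 m³/s

For a triangular section with side slope z = 2: A = zy² = 2×0.395² = 0.3121 m²; P = 2y√(1+z²) = 2×0.395×2.236 = 1.766 m.
Hydraulic radius R = A/P = 0.3121/1.766 = 0.1766 m.
Manning's equation: Q = (1/n) A R^(2/3) S^(1/2) = (1/0.019) × 0.3121 × 0.1766^(2/3) × 0.0005099^(1/2) = 0.117 m³/s.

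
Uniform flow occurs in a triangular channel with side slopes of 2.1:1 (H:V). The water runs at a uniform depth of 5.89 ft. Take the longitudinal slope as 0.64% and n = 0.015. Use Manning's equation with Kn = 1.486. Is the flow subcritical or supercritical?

For a triangular section with side slope z = 2.1: A = zy² = 2.1×5.89² = 72.85 ft²; P = 2y√(1+z²) = 2×5.89×2.326 = 27.4 ft.
Hydraulic radius R = A/P = 72.85/27.4 = 2.659 ft.
V = (1.486/n) R^(2/3) √S = (1.486/0.015) × 2.659^(2/3) × √0.0064 = 15.21 ft/s. Hydraulic depth D_h = A/T = 72.85/24.74 = 2.945 ft.
Froude number Fr = V/√(g·D_h) = 15.21/√(32.2×2.945) = 1.56, which is greater than 1, so the flow is supercritical.

supercritical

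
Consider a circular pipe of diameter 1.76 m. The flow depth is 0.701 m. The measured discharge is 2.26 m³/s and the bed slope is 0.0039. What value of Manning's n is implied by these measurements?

For a circular section of diameter D = 1.76 m at depth y = 0.701 m, the central angle is θ = 2 arccos(1 − 2y/D) = 2.732 rad. Then A = (D²/8)(θ − sin θ) = 0.9036 m² and P = Dθ/2 = 2.404 m.
Hydraulic radius R = A/P = 0.9036/2.404 = 0.3758 m.
Rearranging Manning's equation: n = (1/Q) A R^(2/3) S^(1/2) = (1/2.26) × 0.9036 × 0.3758^(2/3) × √0.0039 = 0.013.

n = 0.013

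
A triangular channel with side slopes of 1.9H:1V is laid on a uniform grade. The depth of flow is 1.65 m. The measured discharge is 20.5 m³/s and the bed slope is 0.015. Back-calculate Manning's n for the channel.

For a triangular section with side slope z = 1.9: A = zy² = 1.9×1.65² = 5.173 m²; P = 2y√(1+z²) = 2×1.65×2.147 = 7.085 m.
Hydraulic radius R = A/P = 5.173/7.085 = 0.7301 m.
Rearranging Manning's equation: n = (1/Q) A R^(2/3) S^(1/2) = (1/20.5) × 5.173 × 0.7301^(2/3) × √0.015 = 0.0251.

n = 0.0251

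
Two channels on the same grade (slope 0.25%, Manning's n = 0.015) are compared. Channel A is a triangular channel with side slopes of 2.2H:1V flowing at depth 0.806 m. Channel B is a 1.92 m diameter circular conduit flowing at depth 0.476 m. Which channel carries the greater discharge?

channel A

Channel A: For a triangular section with side slope z = 2.2: A = zy² = 2.2×0.806² = 1.429 m²; P = 2y√(1+z²) = 2×0.806×2.417 = 3.896 m. Hydraulic radius R = A/P = 1.429/3.896 = 0.3669 m. Q_A = (1/0.015)·1.429·0.3669^(2/3)·√0.0025 = 2.441 m³/s.
Channel B: For a circular section of diameter D = 1.92 m at depth y = 0.476 m, the central angle is θ = 2 arccos(1 − 2y/D) = 2.085 rad. Then A = (D²/8)(θ − sin θ) = 0.5594 m² and P = Dθ/2 = 2.001 m. Hydraulic radius R = A/P = 0.5594/2.001 = 0.2795 m. Q_B = (1/0.015)·0.5594·0.2795^(2/3)·√0.0025 = 0.7971 m³/s.
Q_A = 2.441 m³/s vs Q_B = 0.7971 m³/s, so channel A carries more.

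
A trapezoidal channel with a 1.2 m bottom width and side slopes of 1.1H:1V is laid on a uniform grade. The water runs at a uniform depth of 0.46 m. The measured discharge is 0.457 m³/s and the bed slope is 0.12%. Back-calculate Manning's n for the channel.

With bottom width b = 1.2 m and side slope z = 1.1: A = (b + zy)y = (1.2 + 1.1×0.46)×0.46 = 0.7848 m²; P = b + 2y√(1+z²) = 1.2 + 2×0.46×1.487 = 2.568 m.
Hydraulic radius R = A/P = 0.7848/2.568 = 0.3056 m.
Rearranging Manning's equation: n = (1/Q) A R^(2/3) S^(1/2) = (1/0.457) × 0.7848 × 0.3056^(2/3) × √0.0012 = 0.027.

n = 0.027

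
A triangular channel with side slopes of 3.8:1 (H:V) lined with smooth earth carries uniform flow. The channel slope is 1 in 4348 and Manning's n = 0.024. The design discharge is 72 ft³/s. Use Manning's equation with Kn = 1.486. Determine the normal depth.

y_n = 3.7 ft

Manning's equation rearranged: A R^(2/3) = nQ / (1.486·√S) = 0.024 × 72 / (1.486 × √0.00023) = 76.68.
Trying y = 2.56 ft: A R^(2/3) = 28.71 — low.
Trying y = 4.24 ft: A R^(2/3) = 110.3 — high.
Trying y = 3.7 ft: A R^(2/3) = 76.67 — ≈ 76.68.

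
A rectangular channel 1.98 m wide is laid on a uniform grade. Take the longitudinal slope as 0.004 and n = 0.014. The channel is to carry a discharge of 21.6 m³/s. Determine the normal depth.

Manning's equation rearranged: A R^(2/3) = nQ / (1·√S) = 0.014 × 21.6 / (√0.004) = 4.781.
At y = 2.47 m: A R^(2/3) = 3.88 — low.
At y = 3.33 m: A R^(2/3) = 5.506 — high.
At y = 2.95 m: A R^(2/3) = 4.784 — ≈ 4.781.

y_n = 2.95 m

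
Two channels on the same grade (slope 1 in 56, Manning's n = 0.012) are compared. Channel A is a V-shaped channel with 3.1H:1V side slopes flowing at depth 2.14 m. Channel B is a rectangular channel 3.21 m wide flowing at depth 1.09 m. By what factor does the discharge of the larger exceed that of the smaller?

Channel A: For a triangular section with side slope z = 3.1: A = zy² = 3.1×2.14² = 14.2 m²; P = 2y√(1+z²) = 2×2.14×3.257 = 13.94 m. Hydraulic radius R = A/P = 14.2/13.94 = 1.018 m. Q_A = (1/0.012)·14.2·1.018^(2/3)·√0.01786 = 160 m³/s.
Channel B: Flow area A = b·y = 3.21 × 1.09 = 3.499 m². Wetted perimeter P = b + 2y = 3.21 + 2×1.09 = 5.39 m. Hydraulic radius R = A/P = 3.499/5.39 = 0.6491 m. Q_B = (1/0.012)·3.499·0.6491^(2/3)·√0.01786 = 29.21 m³/s.
The larger discharge is 160 m³/s and the smaller is 29.21 m³/s; the ratio is 5.48.

5.48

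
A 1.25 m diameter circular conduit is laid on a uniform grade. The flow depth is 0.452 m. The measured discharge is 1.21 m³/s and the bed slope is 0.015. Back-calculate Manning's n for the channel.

n = 0.016

For a circular section of diameter D = 1.25 m at depth y = 0.452 m, the central angle is θ = 2 arccos(1 − 2y/D) = 2.581 rad. Then A = (D²/8)(θ − sin θ) = 0.4001 m² and P = Dθ/2 = 1.613 m.
Hydraulic radius R = A/P = 0.4001/1.613 = 0.2481 m.
Rearranging Manning's equation: n = (1/Q) A R^(2/3) S^(1/2) = (1/1.21) × 0.4001 × 0.2481^(2/3) × √0.015 = 0.016.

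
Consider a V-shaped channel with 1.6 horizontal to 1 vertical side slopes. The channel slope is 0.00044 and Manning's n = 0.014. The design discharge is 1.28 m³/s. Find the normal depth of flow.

y_n = 0.979 m

Manning's equation rearranged: A R^(2/3) = nQ / (1·√S) = 0.014 × 1.28 / (√0.00044) = 0.8543.
Try y = 1.16 m: A R^(2/3) = 1.341 — high.
Try y = 0.694 m: A R^(2/3) = 0.3409 — low.
Try y = 0.979 m: A R^(2/3) = 0.8533 — ≈ 0.8543.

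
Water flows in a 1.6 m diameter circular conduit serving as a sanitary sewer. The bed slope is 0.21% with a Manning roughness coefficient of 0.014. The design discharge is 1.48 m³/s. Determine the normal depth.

Manning's equation rearranged: A R^(2/3) = nQ / (1·√S) = 0.014 × 1.48 / (√0.0021) = 0.4521.
At y = 0.555 m: A R^(2/3) = 0.2822 — short.
At y = 0.718 m: A R^(2/3) = 0.4524 — close enough.

y_n = 0.718 m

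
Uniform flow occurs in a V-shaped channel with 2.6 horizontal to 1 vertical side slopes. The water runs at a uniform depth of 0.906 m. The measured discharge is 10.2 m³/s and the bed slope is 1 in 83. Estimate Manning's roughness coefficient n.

For a triangular section with side slope z = 2.6: A = zy² = 2.6×0.906² = 2.134 m²; P = 2y√(1+z²) = 2×0.906×2.786 = 5.048 m.
Hydraulic radius R = A/P = 2.134/5.048 = 0.4228 m.
Rearranging Manning's equation: n = (1/Q) A R^(2/3) S^(1/2) = (1/10.2) × 2.134 × 0.4228^(2/3) × √0.01205 = 0.0129.

n = 0.0129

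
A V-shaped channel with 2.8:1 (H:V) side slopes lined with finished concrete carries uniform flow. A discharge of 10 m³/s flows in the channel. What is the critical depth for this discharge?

y_c = 1.21 m

At critical depth, Q² T / (g A³) = 1, i.e. A³/T = Q²/g = 10²/9.81 = 10.19.
At y = 0.869 m: A³/T = 1.943 — too small.
At y = 1.38 m: A³/T = 19.62 — too large.
At y = 1.21 m: A³/T = 10.17 — matches.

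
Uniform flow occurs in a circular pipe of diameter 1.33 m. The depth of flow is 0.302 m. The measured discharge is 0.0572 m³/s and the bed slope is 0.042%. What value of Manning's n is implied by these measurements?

n = 0.027

For a circular section of diameter D = 1.33 m at depth y = 0.302 m, the central angle is θ = 2 arccos(1 − 2y/D) = 1.987 rad. Then A = (D²/8)(θ − sin θ) = 0.237 m² and P = Dθ/2 = 1.321 m.
Hydraulic radius R = A/P = 0.237/1.321 = 0.1794 m.
Rearranging Manning's equation: n = (1/Q) A R^(2/3) S^(1/2) = (1/0.0572) × 0.237 × 0.1794^(2/3) × √0.00042 = 0.027.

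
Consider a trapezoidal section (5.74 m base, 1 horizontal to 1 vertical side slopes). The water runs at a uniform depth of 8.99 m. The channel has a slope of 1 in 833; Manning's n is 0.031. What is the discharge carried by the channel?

With bottom width b = 5.74 m and side slope z = 1: A = (b + zy)y = (5.74 + 1×8.99)×8.99 = 132.4 m²; P = b + 2y√(1+z²) = 5.74 + 2×8.99×1.414 = 31.17 m.
Hydraulic radius R = A/P = 132.4/31.17 = 4.249 m.
Manning's equation: Q = (1/n) A R^(2/3) S^(1/2) = (1/0.031) × 132.4 × 4.249^(2/3) × 0.0012^(1/2) = 388 m³/s.

Q = 388 m³/s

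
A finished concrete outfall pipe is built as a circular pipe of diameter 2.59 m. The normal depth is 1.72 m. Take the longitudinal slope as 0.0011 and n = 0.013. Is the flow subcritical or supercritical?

subcritical

For a circular section of diameter D = 2.59 m at depth y = 1.72 m, the central angle is θ = 2 arccos(1 − 2y/D) = 3.81 rad. Then A = (D²/8)(θ − sin θ) = 3.715 m² and P = Dθ/2 = 4.934 m.
Hydraulic radius R = A/P = 3.715/4.934 = 0.7529 m.
V = (1/n) R^(2/3) √S = (1/0.013) × 0.7529^(2/3) × √0.0011 = 2.111 m/s. Hydraulic depth D_h = A/T = 3.715/2.447 = 1.518 m.
Froude number Fr = V/√(g·D_h) = 2.111/√(9.81×1.518) = 0.547, which is less than 1, so the flow is subcritical.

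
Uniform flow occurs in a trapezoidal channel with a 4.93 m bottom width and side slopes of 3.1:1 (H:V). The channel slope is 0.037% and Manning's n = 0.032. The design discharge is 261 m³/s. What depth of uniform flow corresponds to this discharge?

y_n = 6.93 m

Manning's equation rearranged: A R^(2/3) = nQ / (1·√S) = 0.032 × 261 / (√0.00037) = 434.2.
Trying y = 5.84 m: A R^(2/3) = 287.8 — short.
Trying y = 8.1 m: A R^(2/3) = 635.1 — over.
Trying y = 6.93 m: A R^(2/3) = 434.3 — ≈ 434.2.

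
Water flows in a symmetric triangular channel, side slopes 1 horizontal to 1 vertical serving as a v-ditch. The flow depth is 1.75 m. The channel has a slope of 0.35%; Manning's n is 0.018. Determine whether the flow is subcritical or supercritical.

For a triangular section with side slope z = 1: A = zy² = 1×1.75² = 3.062 m²; P = 2y√(1+z²) = 2×1.75×1.414 = 4.95 m.
Hydraulic radius R = A/P = 3.062/4.95 = 0.6187 m.
V = (1/n) R^(2/3) √S = (1/0.018) × 0.6187^(2/3) × √0.0035 = 2.386 m/s. Hydraulic depth D_h = A/T = 3.062/3.5 = 0.875 m.
Froude number Fr = V/√(g·D_h) = 2.386/√(9.81×0.875) = 0.815, which is less than 1, so the flow is subcritical.

subcritical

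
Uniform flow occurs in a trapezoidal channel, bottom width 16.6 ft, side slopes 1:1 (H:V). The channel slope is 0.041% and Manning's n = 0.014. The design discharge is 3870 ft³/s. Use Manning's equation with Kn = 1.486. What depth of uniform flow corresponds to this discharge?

y_n = 14.6 ft

Manning's equation rearranged: A R^(2/3) = nQ / (1.486·√S) = 0.014 × 3870 / (1.486 × √0.00041) = 1801.
At y = 10.9 ft: A R^(2/3) = 1025 — low.
At y = 14.6 ft: A R^(2/3) = 1802 — close enough.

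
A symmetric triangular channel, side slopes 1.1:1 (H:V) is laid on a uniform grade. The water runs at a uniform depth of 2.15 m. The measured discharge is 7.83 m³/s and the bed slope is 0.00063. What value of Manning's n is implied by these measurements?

For a triangular section with side slope z = 1.1: A = zy² = 1.1×2.15² = 5.085 m²; P = 2y√(1+z²) = 2×2.15×1.487 = 6.392 m.
Hydraulic radius R = A/P = 5.085/6.392 = 0.7954 m.
Rearranging Manning's equation: n = (1/Q) A R^(2/3) S^(1/2) = (1/7.83) × 5.085 × 0.7954^(2/3) × √0.00063 = 0.014.

n = 0.014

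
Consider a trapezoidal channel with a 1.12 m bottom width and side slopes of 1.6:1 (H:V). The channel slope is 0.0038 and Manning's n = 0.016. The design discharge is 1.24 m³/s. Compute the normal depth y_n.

Manning's equation rearranged: A R^(2/3) = nQ / (1·√S) = 0.016 × 1.24 / (√0.0038) = 0.3218.
At y = 0.523 m: A R^(2/3) = 0.4895 — over.
At y = 0.359 m: A R^(2/3) = 0.2387 — short.
At y = 0.421 m: A R^(2/3) = 0.3222 — close enough.

y_n = 0.421 m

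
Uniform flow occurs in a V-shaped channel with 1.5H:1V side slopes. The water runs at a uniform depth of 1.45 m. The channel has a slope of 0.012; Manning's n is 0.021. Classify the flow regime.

For a triangular section with side slope z = 1.5: A = zy² = 1.5×1.45² = 3.154 m²; P = 2y√(1+z²) = 2×1.45×1.803 = 5.228 m.
Hydraulic radius R = A/P = 3.154/5.228 = 0.6032 m.
V = (1/n) R^(2/3) √S = (1/0.021) × 0.6032^(2/3) × √0.012 = 3.724 m/s. Hydraulic depth D_h = A/T = 3.154/4.35 = 0.725 m.
Froude number Fr = V/√(g·D_h) = 3.724/√(9.81×0.725) = 1.4, which is greater than 1, so the flow is supercritical.

supercritical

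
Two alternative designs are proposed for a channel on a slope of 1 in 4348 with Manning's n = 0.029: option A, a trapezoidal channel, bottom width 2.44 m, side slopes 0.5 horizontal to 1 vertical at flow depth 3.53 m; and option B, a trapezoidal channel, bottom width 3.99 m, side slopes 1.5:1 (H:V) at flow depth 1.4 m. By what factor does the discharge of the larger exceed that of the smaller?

Channel A: With bottom width b = 2.44 m and side slope z = 0.5: A = (b + zy)y = (2.44 + 0.5×3.53)×3.53 = 14.84 m²; P = b + 2y√(1+z²) = 2.44 + 2×3.53×1.118 = 10.33 m. Hydraulic radius R = A/P = 14.84/10.33 = 1.436 m. Q_A = (1/0.029)·14.84·1.436^(2/3)·√0.00023 = 9.882 m³/s.
Channel B: With bottom width b = 3.99 m and side slope z = 1.5: A = (b + zy)y = (3.99 + 1.5×1.4)×1.4 = 8.526 m²; P = b + 2y√(1+z²) = 3.99 + 2×1.4×1.803 = 9.038 m. Hydraulic radius R = A/P = 8.526/9.038 = 0.9434 m. Q_B = (1/0.029)·8.526·0.9434^(2/3)·√0.00023 = 4.289 m³/s.
The larger discharge is 9.882 m³/s and the smaller is 4.289 m³/s; the ratio is 2.3.

2.3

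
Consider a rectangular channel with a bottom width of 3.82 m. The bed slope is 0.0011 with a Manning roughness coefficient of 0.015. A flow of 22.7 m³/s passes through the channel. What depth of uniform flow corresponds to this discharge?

y_n = 2.54 m

Manning's equation rearranged: A R^(2/3) = nQ / (1·√S) = 0.015 × 22.7 / (√0.0011) = 10.27.
Trying y = 2.94 m: A R^(2/3) = 12.38 — high.
Trying y = 2.01 m: A R^(2/3) = 7.572 — low.
Trying y = 2.54 m: A R^(2/3) = 10.28 — matches.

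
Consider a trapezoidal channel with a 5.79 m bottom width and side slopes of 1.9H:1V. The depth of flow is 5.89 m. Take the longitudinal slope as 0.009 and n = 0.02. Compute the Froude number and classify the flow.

supercritical

With bottom width b = 5.79 m and side slope z = 1.9: A = (b + zy)y = (5.79 + 1.9×5.89)×5.89 = 100 m²; P = b + 2y√(1+z²) = 5.79 + 2×5.89×2.147 = 31.08 m.
Hydraulic radius R = A/P = 100/31.08 = 3.218 m.
V = (1/n) R^(2/3) √S = (1/0.02) × 3.218^(2/3) × √0.009 = 10.34 m/s. Hydraulic depth D_h = A/T = 100/28.17 = 3.55 m.
Froude number Fr = V/√(g·D_h) = 10.34/√(9.81×3.55) = 1.75, which is greater than 1, so the flow is supercritical.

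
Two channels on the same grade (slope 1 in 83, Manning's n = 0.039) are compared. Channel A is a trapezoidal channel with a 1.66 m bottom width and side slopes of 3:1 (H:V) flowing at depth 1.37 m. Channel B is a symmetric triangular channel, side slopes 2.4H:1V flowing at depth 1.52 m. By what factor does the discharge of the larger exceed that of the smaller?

1.51

Channel A: With bottom width b = 1.66 m and side slope z = 3: A = (b + zy)y = (1.66 + 3×1.37)×1.37 = 7.905 m²; P = b + 2y√(1+z²) = 1.66 + 2×1.37×3.162 = 10.32 m. Hydraulic radius R = A/P = 7.905/10.32 = 0.7656 m. Q_A = (1/0.039)·7.905·0.7656^(2/3)·√0.01205 = 18.62 m³/s.
Channel B: For a triangular section with side slope z = 2.4: A = zy² = 2.4×1.52² = 5.545 m²; P = 2y√(1+z²) = 2×1.52×2.6 = 7.904 m. Hydraulic radius R = A/P = 5.545/7.904 = 0.7015 m. Q_B = (1/0.039)·5.545·0.7015^(2/3)·√0.01205 = 12.32 m³/s.
The larger discharge is 18.62 m³/s and the smaller is 12.32 m³/s; the ratio is 1.51.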